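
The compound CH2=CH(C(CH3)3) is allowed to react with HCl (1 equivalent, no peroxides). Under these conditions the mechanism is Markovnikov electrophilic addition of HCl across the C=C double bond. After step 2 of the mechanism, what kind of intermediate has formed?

tertiary carbocation

Step 1: Protonation of the alkene by HCl: the π bond acts as the nucleophile and picks up H⁺, giving the more stable (Markovnikov) secondary carbocation. The H–Cl bond breaks heterolytically, releasing Cl⁻.
Step 2: Carbocation rearrangement: a 1,2-methyl shift from the adjacent tert-butyl carbon converts the initially-formed secondary cation into the more stable tertiary cation.
After step 2 the species present is a tertiary carbocation.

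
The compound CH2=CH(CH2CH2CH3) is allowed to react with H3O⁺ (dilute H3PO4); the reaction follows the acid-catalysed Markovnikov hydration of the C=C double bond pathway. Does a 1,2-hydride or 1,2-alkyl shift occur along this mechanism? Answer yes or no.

The first-formed carbocation is secondary.
No single 1,2-shift to an adjacent carbon would produce a more-substituted cation than the one already present, so no rearrangement occurs.

no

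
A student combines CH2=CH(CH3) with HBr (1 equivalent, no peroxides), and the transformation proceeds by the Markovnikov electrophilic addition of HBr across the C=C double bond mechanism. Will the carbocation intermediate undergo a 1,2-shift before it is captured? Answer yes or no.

no

The first-formed carbocation is secondary.
No single 1,2-shift to an adjacent carbon would produce a more-substituted cation than the one already present, so no rearrangement occurs.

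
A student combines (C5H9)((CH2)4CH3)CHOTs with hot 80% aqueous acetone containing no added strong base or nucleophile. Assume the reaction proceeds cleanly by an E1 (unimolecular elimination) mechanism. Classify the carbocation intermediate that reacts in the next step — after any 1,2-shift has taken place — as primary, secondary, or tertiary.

tertiary

Step 1: Ionisation: the C–O σ-bond cleaves heterolytically; both bonding electrons depart with TsO⁻, leaving a secondary carbocation at the α-carbon.
Step 2: A hydride (H with its bonding pair) migrates from the adjacent cyclopentyl carbon to the cationic centre — a 1,2-hydride shift — upgrading the secondary cation to a tertiary one.
The cation rearranges from secondary to tertiary via a 1,2-hydride shift from the adjacent cyclopentyl carbon; the tertiary cation is what reacts next.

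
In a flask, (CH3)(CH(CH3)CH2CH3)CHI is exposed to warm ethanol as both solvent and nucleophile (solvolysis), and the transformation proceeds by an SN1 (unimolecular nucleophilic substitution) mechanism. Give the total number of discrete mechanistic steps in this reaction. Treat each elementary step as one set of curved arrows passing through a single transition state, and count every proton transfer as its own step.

Step 1: Unassisted departure of I⁻ (taking the C–I bonding pair) generates a secondary carbocation.
Step 2: Carbocation rearrangement: a 1,2-hydride shift from the adjacent sec-butyl carbon converts the initially-formed secondary cation into the more stable tertiary cation.
Step 3: A lone pair on the oxygen of CH3CH2OH attacks the carbocation, forming a new C–O σ-bond and an oxonium ion.
Step 4: Proton transfer from the O–H of the oxonium ion to a solvent molecule delivers the neutral ether.
Total: 4 elementary steps.

4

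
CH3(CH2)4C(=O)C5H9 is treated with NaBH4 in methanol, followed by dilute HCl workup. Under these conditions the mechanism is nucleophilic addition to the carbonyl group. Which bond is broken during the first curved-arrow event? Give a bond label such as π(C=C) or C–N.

π(C=O)

Step 1: Nucleophilic addition: H⁻ (delivered from BH4⁻) adds to the carbonyl carbon, pushing the π(C=O) electron pair onto oxygen and giving a tetrahedral alkoxide.
The bond broken in this step is the π(C=O) bond.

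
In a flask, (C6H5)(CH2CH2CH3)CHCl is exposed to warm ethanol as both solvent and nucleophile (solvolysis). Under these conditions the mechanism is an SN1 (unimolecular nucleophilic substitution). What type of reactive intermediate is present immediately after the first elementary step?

Step 1: Rate-determining heterolysis of the C–Cl bond gives Cl⁻ and a secondary carbocation.
After step 1 the species present is a secondary carbocation.

secondary carbocation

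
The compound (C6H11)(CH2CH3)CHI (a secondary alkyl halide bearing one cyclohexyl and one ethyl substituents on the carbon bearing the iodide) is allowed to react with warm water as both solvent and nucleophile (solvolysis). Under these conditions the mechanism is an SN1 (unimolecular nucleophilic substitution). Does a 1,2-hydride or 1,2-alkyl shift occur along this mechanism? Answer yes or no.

yes

The first-formed carbocation is secondary.
The adjacent cyclohexyl carbon already bears 2 other carbon substituents and has a hydrogen to migrate; after a 1,2-hydride shift from that carbon the positive charge sits on a tertiary centre.
Tertiary is more stable than secondary, so the shift occurs.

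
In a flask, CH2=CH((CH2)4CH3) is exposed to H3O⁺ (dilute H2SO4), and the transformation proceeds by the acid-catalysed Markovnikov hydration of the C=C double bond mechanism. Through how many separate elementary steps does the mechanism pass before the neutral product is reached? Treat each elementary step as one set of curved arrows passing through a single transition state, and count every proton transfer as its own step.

3

Step 1: The π electrons of the C=C bond attack a proton of H3O⁺; Markovnikov addition places the new C–H on the less-substituted alkene carbon, so the positive charge ends up on the more-substituted carbon — a secondary carbocation. H2O is released.
(No 1,2-shift: no single shift to an adjacent carbon would give a more stable cation.)
Step 2: A lone pair on the oxygen of H2O attacks the carbocation, forming a C–O bond and an oxonium ion (a protonated alcohol).
Step 3: Proton transfer from the O–H of the oxonium ion to H2O completes the catalytic cycle and yields the alcohol.
Total: 3 elementary steps.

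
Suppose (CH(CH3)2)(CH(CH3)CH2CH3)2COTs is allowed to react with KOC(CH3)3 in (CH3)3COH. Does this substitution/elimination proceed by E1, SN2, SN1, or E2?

E2

Conditions: a strong/bulky base with a tertiary substrate bearing a β-hydrogen.
These conditions are the textbook signature of the E2 pathway.
A strong (often hindered) base removes a β-H in concert with loss of the leaving group — bimolecular elimination.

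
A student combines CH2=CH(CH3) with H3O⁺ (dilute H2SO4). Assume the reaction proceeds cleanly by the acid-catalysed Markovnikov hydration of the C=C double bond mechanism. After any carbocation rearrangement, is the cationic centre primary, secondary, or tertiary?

secondary

Step 1: Electrophilic addition begins with the π(C=C) electrons forming a bond to the proton of H3O⁺. Following Markovnikov's rule, the resulting cation is secondary. H2O is released.
No single 1,2-shift to an adjacent carbon would give a more-substituted cation, so no rearrangement occurs.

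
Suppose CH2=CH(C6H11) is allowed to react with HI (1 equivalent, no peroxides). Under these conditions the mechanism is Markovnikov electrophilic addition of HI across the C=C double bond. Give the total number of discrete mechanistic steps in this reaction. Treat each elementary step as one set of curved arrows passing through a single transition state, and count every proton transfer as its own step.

3

Step 1: Protonation of the alkene by HI: the π bond acts as the nucleophile and picks up H⁺, giving the more stable (Markovnikov) secondary carbocation. The H–I bond breaks heterolytically, releasing I⁻.
Step 2: Carbocation rearrangement: a 1,2-hydride shift from the adjacent cyclohexyl carbon converts the initially-formed secondary cation into the more stable tertiary cation.
Step 3: Nucleophilic attack by I⁻ on the carbocation completes the addition, giving R–I.
Total: 3 elementary steps.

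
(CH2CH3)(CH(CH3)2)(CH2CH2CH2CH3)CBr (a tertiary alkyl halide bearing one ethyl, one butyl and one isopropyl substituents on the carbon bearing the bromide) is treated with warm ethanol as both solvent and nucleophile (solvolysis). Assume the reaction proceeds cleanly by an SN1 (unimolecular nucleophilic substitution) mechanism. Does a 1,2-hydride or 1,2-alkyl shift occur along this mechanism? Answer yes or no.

The first-formed carbocation is tertiary.
No single 1,2-shift to an adjacent carbon would produce a more-substituted cation than the one already present, so no rearrangement occurs.

no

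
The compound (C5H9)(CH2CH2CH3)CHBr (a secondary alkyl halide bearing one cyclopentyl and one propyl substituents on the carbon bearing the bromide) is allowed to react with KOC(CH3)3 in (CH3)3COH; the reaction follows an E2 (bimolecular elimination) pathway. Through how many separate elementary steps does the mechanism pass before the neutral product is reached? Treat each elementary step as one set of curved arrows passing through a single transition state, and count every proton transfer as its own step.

1

Step 1: The strong base (CH3)3CO⁻ removes a β-hydrogen; in the same concerted event the electrons of the breaking C–H bond form the new π(C=C) bond and the C–Br σ-bond breaks, expelling Br⁻. Anti-periplanar geometry; one transition state.
Total: 1 elementary step.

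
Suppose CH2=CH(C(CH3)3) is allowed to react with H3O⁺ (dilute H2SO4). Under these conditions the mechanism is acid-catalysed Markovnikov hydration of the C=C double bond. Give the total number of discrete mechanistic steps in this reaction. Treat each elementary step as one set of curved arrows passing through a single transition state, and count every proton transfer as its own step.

Step 1: Electrophilic addition begins with the π(C=C) electrons forming a bond to the proton of H3O⁺. Following Markovnikov's rule, the resulting cation is secondary. H2O is released.
Step 2: A methyl group with its bonding pair migrates from the adjacent tert-butyl carbon to the cationic centre — a 1,2-methyl shift — upgrading the secondary cation to a tertiary one.
Step 3: A lone pair on the oxygen of H2O attacks the carbocation, forming a C–O bond and an oxonium ion (a protonated alcohol).
Step 4: Deprotonation of the oxonium ion by a water molecule delivers the neutral alcohol and regenerates the acid catalyst.
Total: 4 elementary steps.

4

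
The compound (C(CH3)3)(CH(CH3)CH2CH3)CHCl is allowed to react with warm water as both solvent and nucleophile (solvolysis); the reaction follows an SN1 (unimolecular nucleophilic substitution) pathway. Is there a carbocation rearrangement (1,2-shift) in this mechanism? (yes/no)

The first-formed carbocation is secondary.
The adjacent sec-butyl carbon already bears 2 other carbon substituents and has a hydrogen to migrate; after a 1,2-hydride shift from that carbon the positive charge sits on a tertiary centre.
Tertiary is more stable than secondary, so the shift occurs.

yes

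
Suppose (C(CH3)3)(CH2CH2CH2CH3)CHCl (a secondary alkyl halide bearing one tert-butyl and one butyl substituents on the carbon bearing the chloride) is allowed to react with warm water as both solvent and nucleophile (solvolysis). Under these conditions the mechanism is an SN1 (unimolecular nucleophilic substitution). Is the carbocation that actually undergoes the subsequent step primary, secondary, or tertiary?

Step 1: Ionisation: the C–Cl σ-bond cleaves heterolytically; both bonding electrons depart with Cl⁻, leaving a secondary carbocation at the α-carbon.
Step 2: A methyl group with its bonding pair migrates from the adjacent tert-butyl carbon to the cationic centre — a 1,2-methyl shift — upgrading the secondary cation to a tertiary one.
The cation rearranges from secondary to tertiary via a 1,2-methyl shift from the adjacent tert-butyl carbon; the tertiary cation is what reacts next.

tertiary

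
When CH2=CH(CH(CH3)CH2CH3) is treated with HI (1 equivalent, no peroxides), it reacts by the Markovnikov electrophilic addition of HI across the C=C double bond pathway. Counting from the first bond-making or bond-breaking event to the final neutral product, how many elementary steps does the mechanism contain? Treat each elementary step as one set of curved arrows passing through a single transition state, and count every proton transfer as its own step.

Step 1: Electrophilic addition begins with the π(C=C) electrons forming a bond to the proton of HI. Following Markovnikov's rule, the resulting cation is secondary. The H–I bond breaks heterolytically, releasing I⁻.
Step 2: Carbocation rearrangement: a 1,2-hydride shift from the adjacent sec-butyl carbon converts the initially-formed secondary cation into the more stable tertiary cation.
Step 3: The I⁻ anion donates a lone pair to the carbocation, forming the new C–I σ-bond and giving the neutral alkyl halide.
Total: 3 elementary steps.

3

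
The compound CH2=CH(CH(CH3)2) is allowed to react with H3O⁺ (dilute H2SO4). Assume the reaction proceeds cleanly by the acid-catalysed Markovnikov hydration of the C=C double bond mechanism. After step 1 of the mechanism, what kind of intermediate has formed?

secondary carbocation

Step 1: Protonation of the alkene by H3O⁺: the π bond acts as the nucleophile and picks up H⁺, giving the more stable (Markovnikov) secondary carbocation. H2O is released.
After step 1 the species present is a secondary carbocation.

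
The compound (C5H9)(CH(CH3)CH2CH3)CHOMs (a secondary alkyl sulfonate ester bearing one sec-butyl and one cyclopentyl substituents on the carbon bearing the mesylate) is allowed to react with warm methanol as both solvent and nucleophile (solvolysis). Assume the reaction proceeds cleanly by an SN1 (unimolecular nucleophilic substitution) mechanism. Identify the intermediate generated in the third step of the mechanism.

oxonium ion

Step 1: The C–O bond breaks with both electrons going to the mesylate; MsO⁻ leaves and a secondary carbocation remains.
Step 2: A hydride (H with its bonding pair) migrates from the adjacent sec-butyl carbon to the cationic centre — a 1,2-hydride shift — upgrading the secondary cation to a tertiary one.
Step 3: CH3OH donates an oxygen lone pair into the empty p orbital of the cation, giving a protonated ether (an oxonium ion).
After step 3 the species present is an oxonium ion.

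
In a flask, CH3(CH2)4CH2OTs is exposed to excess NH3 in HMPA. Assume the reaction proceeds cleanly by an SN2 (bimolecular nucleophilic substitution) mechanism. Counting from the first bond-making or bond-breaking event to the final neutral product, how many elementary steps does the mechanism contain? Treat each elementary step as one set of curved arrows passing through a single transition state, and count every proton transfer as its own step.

2

Step 1: A lone pair on the N of NH3 attacks the α-carbon from the back side while the C–O bond breaks; both bonding electrons leave with TsO⁻. The product of this concerted step is an alkylammonium ion.
Step 2: A second equivalent of NH3 removes a proton from the N, giving the neutral product.
Total: 2 elementary steps.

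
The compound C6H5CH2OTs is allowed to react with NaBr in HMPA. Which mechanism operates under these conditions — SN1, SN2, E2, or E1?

SN2

Conditions: a primary substrate with a strong nucleophile in the polar aprotic solvent HMPA.
These conditions are the textbook signature of the SN2 pathway.
An unhindered substrate with a strong nucleophile in a polar aprotic solvent favours one-step backside displacement.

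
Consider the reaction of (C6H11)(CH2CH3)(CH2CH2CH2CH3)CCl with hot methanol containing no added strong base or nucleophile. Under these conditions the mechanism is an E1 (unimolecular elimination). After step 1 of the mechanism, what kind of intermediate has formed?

Step 1: Rate-determining heterolysis of the C–Cl bond gives Cl⁻ and a tertiary carbocation.
After step 1 the species present is a tertiary carbocation.

tertiary carbocation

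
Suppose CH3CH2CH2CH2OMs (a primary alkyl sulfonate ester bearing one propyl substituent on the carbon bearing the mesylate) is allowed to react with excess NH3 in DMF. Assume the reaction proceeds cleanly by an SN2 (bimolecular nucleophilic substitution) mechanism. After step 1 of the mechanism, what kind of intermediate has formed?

ammonium ion

Step 1: A lone pair on the N of NH3 attacks the α-carbon from the back side while the C–O bond breaks; both bonding electrons leave with MsO⁻. The product of this concerted step is an alkylammonium ion.
After step 1 the species present is an ammonium ion.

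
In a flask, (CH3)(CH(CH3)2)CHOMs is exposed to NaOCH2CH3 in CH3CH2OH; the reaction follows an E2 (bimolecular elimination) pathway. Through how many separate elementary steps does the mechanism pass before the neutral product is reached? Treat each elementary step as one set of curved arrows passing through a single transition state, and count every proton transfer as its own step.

Step 1: In one step, CH3CH2O⁻ pulls off a β-proton, the C–O bond cleaves, and a C=C double bond forms between the α- and β-carbons (E2, anti elimination).
Total: 1 elementary step.

1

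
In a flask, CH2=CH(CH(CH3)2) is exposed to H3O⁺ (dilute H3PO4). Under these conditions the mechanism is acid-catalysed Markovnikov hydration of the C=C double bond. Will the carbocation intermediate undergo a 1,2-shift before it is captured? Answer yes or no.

The first-formed carbocation is secondary.
The adjacent isopropyl carbon already bears 2 other carbon substituents and has a hydrogen to migrate; after a 1,2-hydride shift from that carbon the positive charge sits on a tertiary centre.
Tertiary is more stable than secondary, so the shift occurs.

yes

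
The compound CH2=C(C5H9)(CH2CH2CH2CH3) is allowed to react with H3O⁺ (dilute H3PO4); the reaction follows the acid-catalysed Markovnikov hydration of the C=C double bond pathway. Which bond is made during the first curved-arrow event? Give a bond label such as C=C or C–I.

C–H

Step 1: Protonation of the alkene by H3O⁺: the π bond acts as the nucleophile and picks up H⁺, giving the more stable (Markovnikov) tertiary carbocation. H2O is released.
The bond formed in this step is the C–H bond.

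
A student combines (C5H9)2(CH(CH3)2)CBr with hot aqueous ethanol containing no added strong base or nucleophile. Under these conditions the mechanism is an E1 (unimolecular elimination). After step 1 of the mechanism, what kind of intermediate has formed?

Step 1: The C–Br bond breaks with both electrons going to the bromide; Br⁻ leaves and a tertiary carbocation remains.
After step 1 the species present is a tertiary carbocation.

tertiary carbocation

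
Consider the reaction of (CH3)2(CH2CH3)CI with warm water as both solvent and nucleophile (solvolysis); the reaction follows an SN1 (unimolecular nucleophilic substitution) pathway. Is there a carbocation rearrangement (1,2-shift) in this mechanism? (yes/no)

The first-formed carbocation is tertiary.
No single 1,2-shift to an adjacent carbon would produce a more-substituted cation than the one already present, so no rearrangement occurs.

no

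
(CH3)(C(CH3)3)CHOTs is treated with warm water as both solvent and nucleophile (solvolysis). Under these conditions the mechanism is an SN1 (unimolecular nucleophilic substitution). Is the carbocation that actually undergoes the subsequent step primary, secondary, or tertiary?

tertiary

Step 1: Unassisted departure of TsO⁻ (taking the C–O bonding pair) generates a secondary carbocation.
Step 2: Carbocation rearrangement: a 1,2-methyl shift from the adjacent tert-butyl carbon converts the initially-formed secondary cation into the more stable tertiary cation.
The cation rearranges from secondary to tertiary via a 1,2-methyl shift from the adjacent tert-butyl carbon; the tertiary cation is what reacts next.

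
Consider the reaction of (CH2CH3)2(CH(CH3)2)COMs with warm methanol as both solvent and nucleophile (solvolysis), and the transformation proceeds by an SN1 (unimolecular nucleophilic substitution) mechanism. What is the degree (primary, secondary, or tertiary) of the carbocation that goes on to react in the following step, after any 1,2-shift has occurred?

Step 1: Rate-determining heterolysis of the C–O bond gives MsO⁻ and a tertiary carbocation.
No single 1,2-shift to an adjacent carbon would give a more-substituted cation, so no rearrangement occurs.

tertiary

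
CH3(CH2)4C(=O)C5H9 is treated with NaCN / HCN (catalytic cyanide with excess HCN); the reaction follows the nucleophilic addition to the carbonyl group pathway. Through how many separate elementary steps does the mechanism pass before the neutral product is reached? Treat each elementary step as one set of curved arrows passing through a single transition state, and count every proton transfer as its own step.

Step 1: Nucleophilic addition: CN⁻ adds to the carbonyl carbon, pushing the π(C=O) electron pair onto oxygen and giving a tetrahedral alkoxide.
Step 2: The alkoxide oxygen removes a proton from HCN present in the mixture, giving a cyanohydrin and regenerating CN⁻.
Total: 2 elementary steps.

2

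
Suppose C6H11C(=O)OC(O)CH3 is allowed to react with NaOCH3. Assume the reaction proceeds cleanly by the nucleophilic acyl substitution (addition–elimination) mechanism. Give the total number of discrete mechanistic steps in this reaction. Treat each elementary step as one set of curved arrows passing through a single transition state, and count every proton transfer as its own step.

Step 1: A lone pair on the O of CH3O⁻ attacks the electrophilic acyl carbon; the π(C=O) electrons move onto oxygen, giving a tetrahedral intermediate.
Step 2: Collapse of the tetrahedral intermediate: the alkoxide oxygen pushes its lone pair back to re-form C=O while CH3CO2⁻ leaves.
Total: 2 elementary steps.

2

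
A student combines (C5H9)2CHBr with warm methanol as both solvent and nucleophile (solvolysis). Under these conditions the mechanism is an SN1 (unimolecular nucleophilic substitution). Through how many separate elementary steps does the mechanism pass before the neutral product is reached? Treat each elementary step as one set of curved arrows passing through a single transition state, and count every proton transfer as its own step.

4

Step 1: Rate-determining heterolysis of the C–Br bond gives Br⁻ and a secondary carbocation.
Step 2: Carbocation rearrangement: a 1,2-hydride shift from the adjacent cyclopentyl carbon converts the initially-formed secondary cation into the more stable tertiary cation.
Step 3: CH3OH donates an oxygen lone pair into the empty p orbital of the cation, giving a protonated ether (an oxonium ion).
Step 4: Proton transfer from the O–H of the oxonium ion to a solvent molecule delivers the neutral ether.
Total: 4 elementary steps.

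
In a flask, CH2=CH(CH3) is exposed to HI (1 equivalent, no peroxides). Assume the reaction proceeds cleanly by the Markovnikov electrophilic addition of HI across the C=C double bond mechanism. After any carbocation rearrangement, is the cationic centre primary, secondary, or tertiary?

Step 1: The π electrons of the C=C bond attack a proton of HI; Markovnikov addition places the new C–H on the less-substituted alkene carbon, so the positive charge ends up on the more-substituted carbon — a secondary carbocation. The H–I bond breaks heterolytically, releasing I⁻.
No single 1,2-shift to an adjacent carbon would give a more-substituted cation, so no rearrangement occurs.

secondary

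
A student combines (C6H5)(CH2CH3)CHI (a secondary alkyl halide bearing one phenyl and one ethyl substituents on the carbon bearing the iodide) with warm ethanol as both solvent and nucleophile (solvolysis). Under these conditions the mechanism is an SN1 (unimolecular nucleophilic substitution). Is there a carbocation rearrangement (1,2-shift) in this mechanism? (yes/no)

no

The first-formed carbocation is secondary.
No single 1,2-shift to an adjacent carbon would produce a more-substituted cation than the one already present, so no rearrangement occurs.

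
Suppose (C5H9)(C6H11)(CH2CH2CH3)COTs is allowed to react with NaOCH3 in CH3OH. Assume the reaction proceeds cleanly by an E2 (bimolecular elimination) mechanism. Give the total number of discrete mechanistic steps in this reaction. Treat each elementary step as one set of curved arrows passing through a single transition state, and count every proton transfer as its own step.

Step 1: In one step, CH3O⁻ pulls off a β-proton, the C–O bond cleaves, and a C=C double bond forms between the α- and β-carbons (E2, anti elimination).
Total: 1 elementary step.

1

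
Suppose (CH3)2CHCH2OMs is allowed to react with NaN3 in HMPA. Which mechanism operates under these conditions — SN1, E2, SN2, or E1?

Conditions: a primary substrate with a strong nucleophile in the polar aprotic solvent HMPA.
These conditions are the textbook signature of the SN2 pathway.
An unhindered substrate with a strong nucleophile in a polar aprotic solvent favours one-step backside displacement.

SN2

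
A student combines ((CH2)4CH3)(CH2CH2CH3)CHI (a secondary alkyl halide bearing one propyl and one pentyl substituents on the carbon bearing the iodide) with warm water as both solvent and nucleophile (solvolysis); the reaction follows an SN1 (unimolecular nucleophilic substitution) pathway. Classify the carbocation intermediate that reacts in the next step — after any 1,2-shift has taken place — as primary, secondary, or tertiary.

Step 1: Rate-determining heterolysis of the C–I bond gives I⁻ and a secondary carbocation.
No single 1,2-shift to an adjacent carbon would give a more-substituted cation, so no rearrangement occurs.

secondary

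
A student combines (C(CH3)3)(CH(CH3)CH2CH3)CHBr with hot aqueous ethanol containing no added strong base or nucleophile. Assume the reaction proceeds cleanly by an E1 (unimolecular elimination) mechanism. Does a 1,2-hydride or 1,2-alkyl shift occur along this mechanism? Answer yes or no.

The first-formed carbocation is secondary.
The adjacent sec-butyl carbon already bears 2 other carbon substituents and has a hydrogen to migrate; after a 1,2-hydride shift from that carbon the positive charge sits on a tertiary centre.
Tertiary is more stable than secondary, so the shift occurs.

yes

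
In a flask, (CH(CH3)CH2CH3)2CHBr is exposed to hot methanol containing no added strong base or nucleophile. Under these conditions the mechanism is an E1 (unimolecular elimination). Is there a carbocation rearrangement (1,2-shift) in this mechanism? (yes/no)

yes

The first-formed carbocation is secondary.
The adjacent sec-butyl carbon already bears 2 other carbon substituents and has a hydrogen to migrate; after a 1,2-hydride shift from that carbon the positive charge sits on a tertiary centre.
Tertiary is more stable than secondary, so the shift occurs.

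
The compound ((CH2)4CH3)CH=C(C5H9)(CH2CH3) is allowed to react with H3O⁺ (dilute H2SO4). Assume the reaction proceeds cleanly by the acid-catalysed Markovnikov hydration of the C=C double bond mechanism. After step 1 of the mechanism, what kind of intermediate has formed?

Step 1: The π electrons of the C=C bond attack a proton of H3O⁺; Markovnikov addition places the new C–H on the less-substituted alkene carbon, so the positive charge ends up on the more-substituted carbon — a tertiary carbocation. H2O is released.
After step 1 the species present is a tertiary carbocation.

tertiary carbocation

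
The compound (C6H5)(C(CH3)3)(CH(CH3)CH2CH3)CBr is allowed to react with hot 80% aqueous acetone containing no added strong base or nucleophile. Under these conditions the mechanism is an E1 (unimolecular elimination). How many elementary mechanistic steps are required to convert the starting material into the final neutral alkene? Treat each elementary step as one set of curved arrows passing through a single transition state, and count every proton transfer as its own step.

Step 1: Ionisation: the C–Br σ-bond cleaves heterolytically; both bonding electrons depart with Br⁻, leaving a tertiary carbocation at the α-carbon.
(No 1,2-shift: no single shift to an adjacent carbon would give a more stable cation.)
Step 2: A water molecule (solvent) deprotonates a β-carbon; as the C–H bond breaks, those electrons form the new alkene π bond.
Total: 2 elementary steps.

2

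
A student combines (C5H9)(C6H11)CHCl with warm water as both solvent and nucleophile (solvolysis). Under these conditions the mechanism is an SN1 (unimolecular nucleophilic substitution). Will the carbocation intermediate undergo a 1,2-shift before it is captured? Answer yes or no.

The first-formed carbocation is secondary.
The adjacent cyclopentyl carbon already bears 2 other carbon substituents and has a hydrogen to migrate; after a 1,2-hydride shift from that carbon the positive charge sits on a tertiary centre.
Tertiary is more stable than secondary, so the shift occurs.

yes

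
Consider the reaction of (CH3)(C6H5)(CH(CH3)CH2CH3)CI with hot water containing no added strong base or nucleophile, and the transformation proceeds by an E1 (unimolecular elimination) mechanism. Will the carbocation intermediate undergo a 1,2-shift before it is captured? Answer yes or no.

The first-formed carbocation is tertiary.
No single 1,2-shift to an adjacent carbon would produce a more-substituted cation than the one already present, so no rearrangement occurs.

no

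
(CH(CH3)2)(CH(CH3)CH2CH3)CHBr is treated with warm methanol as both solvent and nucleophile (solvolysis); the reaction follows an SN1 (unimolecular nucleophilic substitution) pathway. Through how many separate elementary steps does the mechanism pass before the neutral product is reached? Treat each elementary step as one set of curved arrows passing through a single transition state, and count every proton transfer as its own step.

4

Step 1: Rate-determining heterolysis of the C–Br bond gives Br⁻ and a secondary carbocation.
Step 2: Carbocation rearrangement: a 1,2-hydride shift from the adjacent sec-butyl carbon converts the initially-formed secondary cation into the more stable tertiary cation.
Step 3: Nucleophilic capture: the oxygen of CH3OH bonds to the cationic carbon, producing an oxonium-ion intermediate.
Step 4: Proton transfer from the O–H of the oxonium ion to a solvent molecule delivers the neutral ether.
Total: 4 elementary steps.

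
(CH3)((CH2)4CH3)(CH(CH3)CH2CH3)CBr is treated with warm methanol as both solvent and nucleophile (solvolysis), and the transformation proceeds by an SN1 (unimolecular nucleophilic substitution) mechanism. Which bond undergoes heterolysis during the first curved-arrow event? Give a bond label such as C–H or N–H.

Step 1: Rate-determining heterolysis of the C–Br bond gives Br⁻ and a tertiary carbocation.
The bond broken in this step is the C–Br bond.

C–Br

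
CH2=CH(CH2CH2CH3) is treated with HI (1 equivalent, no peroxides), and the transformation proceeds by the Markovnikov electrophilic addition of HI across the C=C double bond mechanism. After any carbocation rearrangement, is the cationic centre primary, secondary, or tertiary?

Step 1: The π electrons of the C=C bond attack a proton of HI; Markovnikov addition places the new C–H on the less-substituted alkene carbon, so the positive charge ends up on the more-substituted carbon — a secondary carbocation. The H–I bond breaks heterolytically, releasing I⁻.
No single 1,2-shift to an adjacent carbon would give a more-substituted cation, so no rearrangement occurs.

secondary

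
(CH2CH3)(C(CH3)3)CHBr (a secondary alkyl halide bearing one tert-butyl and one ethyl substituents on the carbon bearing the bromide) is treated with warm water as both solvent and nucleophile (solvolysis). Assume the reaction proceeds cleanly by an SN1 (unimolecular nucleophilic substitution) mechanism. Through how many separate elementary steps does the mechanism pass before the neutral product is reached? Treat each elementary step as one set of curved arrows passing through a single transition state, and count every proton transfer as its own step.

4

Step 1: Rate-determining heterolysis of the C–Br bond gives Br⁻ and a secondary carbocation.
Step 2: A methyl group with its bonding pair migrates from the adjacent tert-butyl carbon to the cationic centre — a 1,2-methyl shift — upgrading the secondary cation to a tertiary one.
Step 3: H2O donates an oxygen lone pair into the empty p orbital of the cation, giving a protonated alcohol (an oxonium ion).
Step 4: Proton transfer from the O–H of the oxonium ion to a solvent molecule delivers the neutral alcohol.
Total: 4 elementary steps.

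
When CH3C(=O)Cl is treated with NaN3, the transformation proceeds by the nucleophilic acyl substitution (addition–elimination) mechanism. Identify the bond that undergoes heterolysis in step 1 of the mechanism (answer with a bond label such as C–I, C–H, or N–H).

π(C=O)

Step 1: N3⁻ adds to the carbonyl carbon; the C=O π electrons shift onto oxygen and a tetrahedral alkoxide intermediate forms.
The bond broken in this step is the π(C=O) bond.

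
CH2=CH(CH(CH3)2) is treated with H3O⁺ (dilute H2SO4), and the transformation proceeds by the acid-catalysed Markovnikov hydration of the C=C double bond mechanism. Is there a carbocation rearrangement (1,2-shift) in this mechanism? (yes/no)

yes

The first-formed carbocation is secondary.
The adjacent isopropyl carbon already bears 2 other carbon substituents and has a hydrogen to migrate; after a 1,2-hydride shift from that carbon the positive charge sits on a tertiary centre.
Tertiary is more stable than secondary, so the shift occurs.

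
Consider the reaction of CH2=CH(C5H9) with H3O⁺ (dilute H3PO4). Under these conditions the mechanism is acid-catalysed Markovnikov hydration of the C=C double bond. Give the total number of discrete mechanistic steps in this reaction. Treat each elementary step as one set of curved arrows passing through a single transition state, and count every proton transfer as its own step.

Step 1: Electrophilic addition begins with the π(C=C) electrons forming a bond to the proton of H3O⁺. Following Markovnikov's rule, the resulting cation is secondary. H2O is released.
Step 2: A hydride (H with its bonding pair) migrates from the adjacent cyclopentyl carbon to the cationic centre — a 1,2-hydride shift — upgrading the secondary cation to a tertiary one.
Step 3: Nucleophilic capture of the cation by H2O produces the protonated alcohol (an oxonium ion).
Step 4: H2O removes a proton from the oxonium oxygen, regenerating H3O⁺ and giving the neutral alcohol.
Total: 4 elementary steps.

4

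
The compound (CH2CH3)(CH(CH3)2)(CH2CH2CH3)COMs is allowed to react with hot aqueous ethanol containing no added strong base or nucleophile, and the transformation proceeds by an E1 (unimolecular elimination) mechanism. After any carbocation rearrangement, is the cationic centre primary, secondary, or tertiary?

tertiary

Step 1: Rate-determining heterolysis of the C–O bond gives MsO⁻ and a tertiary carbocation.
No single 1,2-shift to an adjacent carbon would give a more-substituted cation, so no rearrangement occurs.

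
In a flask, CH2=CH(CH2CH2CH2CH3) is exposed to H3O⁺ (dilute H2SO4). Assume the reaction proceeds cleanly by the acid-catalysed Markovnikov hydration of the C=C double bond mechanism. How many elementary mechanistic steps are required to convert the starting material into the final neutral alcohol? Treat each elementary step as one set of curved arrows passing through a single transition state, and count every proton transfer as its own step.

Step 1: The π electrons of the C=C bond attack a proton of H3O⁺; Markovnikov addition places the new C–H on the less-substituted alkene carbon, so the positive charge ends up on the more-substituted carbon — a secondary carbocation. H2O is released.
(No 1,2-shift: no single shift to an adjacent carbon would give a more stable cation.)
Step 2: Nucleophilic capture of the cation by H2O produces the protonated alcohol (an oxonium ion).
Step 3: Proton transfer from the O–H of the oxonium ion to H2O completes the catalytic cycle and yields the alcohol.
Total: 3 elementary steps.

3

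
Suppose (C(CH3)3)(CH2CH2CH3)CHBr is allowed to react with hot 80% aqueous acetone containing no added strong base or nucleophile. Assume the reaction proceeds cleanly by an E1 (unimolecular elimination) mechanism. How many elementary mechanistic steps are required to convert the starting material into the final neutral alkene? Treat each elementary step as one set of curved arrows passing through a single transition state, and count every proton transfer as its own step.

3

Step 1: The C–Br bond breaks with both electrons going to the bromide; Br⁻ leaves and a secondary carbocation remains.
Step 2: Carbocation rearrangement: a 1,2-methyl shift from the adjacent tert-butyl carbon converts the initially-formed secondary cation into the more stable tertiary cation.
Step 3: A weak base (a water molecule from the solvent) removes a proton from a carbon adjacent to the cationic centre; the electrons of that C–H bond become the new π(C=C) bond, giving the alkene.
Total: 3 elementary steps.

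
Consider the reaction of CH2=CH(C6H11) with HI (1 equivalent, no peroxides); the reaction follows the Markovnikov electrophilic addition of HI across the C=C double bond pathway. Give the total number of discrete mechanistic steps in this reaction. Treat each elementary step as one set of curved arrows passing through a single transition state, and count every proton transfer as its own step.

3

Step 1: Electrophilic addition begins with the π(C=C) electrons forming a bond to the proton of HI. Following Markovnikov's rule, the resulting cation is secondary. The H–I bond breaks heterolytically, releasing I⁻.
Step 2: Carbocation rearrangement: a 1,2-hydride shift from the adjacent cyclohexyl carbon converts the initially-formed secondary cation into the more stable tertiary cation.
Step 3: The I⁻ anion donates a lone pair to the carbocation, forming the new C–I σ-bond and giving the neutral alkyl halide.
Total: 3 elementary steps.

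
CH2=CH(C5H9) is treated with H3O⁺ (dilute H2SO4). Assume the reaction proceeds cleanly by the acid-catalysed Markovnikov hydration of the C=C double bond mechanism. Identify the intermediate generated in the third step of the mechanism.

Step 1: The π electrons of the C=C bond attack a proton of H3O⁺; Markovnikov addition places the new C–H on the less-substituted alkene carbon, so the positive charge ends up on the more-substituted carbon — a secondary carbocation. H2O is released.
Step 2: A hydride (H with its bonding pair) migrates from the adjacent cyclopentyl carbon to the cationic centre — a 1,2-hydride shift — upgrading the secondary cation to a tertiary one.
Step 3: Nucleophilic capture of the cation by H2O produces the protonated alcohol (an oxonium ion).
After step 3 the species present is an oxonium ion.

oxonium ion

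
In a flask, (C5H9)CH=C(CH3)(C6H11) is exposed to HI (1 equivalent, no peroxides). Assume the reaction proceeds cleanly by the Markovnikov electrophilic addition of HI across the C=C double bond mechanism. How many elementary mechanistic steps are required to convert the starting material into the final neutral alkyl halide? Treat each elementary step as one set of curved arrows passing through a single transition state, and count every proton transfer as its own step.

2

Step 1: Electrophilic addition begins with the π(C=C) electrons forming a bond to the proton of HI. Following Markovnikov's rule, the resulting cation is tertiary. The H–I bond breaks heterolytically, releasing I⁻.
(No 1,2-shift: no single shift to an adjacent carbon would give a more stable cation.)
Step 2: Nucleophilic attack by I⁻ on the carbocation completes the addition, giving R–I.
Total: 2 elementary steps.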